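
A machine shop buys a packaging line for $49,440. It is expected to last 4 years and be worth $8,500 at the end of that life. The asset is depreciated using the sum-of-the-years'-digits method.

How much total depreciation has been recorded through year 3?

$36,846

Depreciable base = $49,440 − $8,500 = $40,940.
Sum of the years' digits = 4+3+2+1 = 10.
Year 1: $40,940 × 4/10 = $16,376. Book value $33,064.
Year 2: $40,940 × 3/10 = $12,282. Book value $20,782.
Year 3: $40,940 × 2/10 = $8,188. Book value $12,594.
Accumulated through year 3 = $49,440 − $12,594 = $36,846.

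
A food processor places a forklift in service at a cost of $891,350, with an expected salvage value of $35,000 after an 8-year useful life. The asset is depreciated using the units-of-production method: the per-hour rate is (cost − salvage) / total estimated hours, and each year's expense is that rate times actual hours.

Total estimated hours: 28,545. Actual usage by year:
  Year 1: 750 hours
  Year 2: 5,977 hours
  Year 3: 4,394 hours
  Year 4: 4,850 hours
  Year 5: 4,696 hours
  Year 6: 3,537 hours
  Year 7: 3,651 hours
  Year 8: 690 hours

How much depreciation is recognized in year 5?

Depreciable base = $891,350 − $35,000 = $856,350.
Rate = $856,350 / 28,545 hours = $30 per hour.
Year 1: 750 × $30 = $22,500. Book value $868,850.
Year 2: 5,977 × $30 = $179,310. Book value $689,540.
Year 3: 4,394 × $30 = $131,820. Book value $557,720.
Year 4: 4,850 × $30 = $145,500. Book value $412,220.
Year 5: 4,696 × $30 = $140,880. Book value $271,340.

$140,880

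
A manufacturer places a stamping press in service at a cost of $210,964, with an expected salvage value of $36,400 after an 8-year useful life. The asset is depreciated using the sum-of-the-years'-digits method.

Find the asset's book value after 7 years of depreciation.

$41,249

Depreciable base = $210,964 − $36,400 = $174,564.
Sum of the years' digits = 8+7+6+5+4+3+2+1 = 36.
Year 1: $174,564 × 8/36 = $38,792. Book value $172,172.
Year 2: $174,564 × 7/36 = $33,943. Book value $138,229.
Year 3: $174,564 × 6/36 = $29,094. Book value $109,135.
Year 4: $174,564 × 5/36 = $24,245. Book value $84,890.
Year 5: $174,564 × 4/36 = $19,396. Book value $65,494.
Year 6: $174,564 × 3/36 = $14,547. Book value $50,947.
Year 7: $174,564 × 2/36 = $9,698. Book value $41,249.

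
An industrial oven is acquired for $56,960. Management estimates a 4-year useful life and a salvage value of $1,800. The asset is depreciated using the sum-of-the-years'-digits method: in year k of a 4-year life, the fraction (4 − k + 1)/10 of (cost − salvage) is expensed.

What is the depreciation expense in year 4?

$5,516

Depreciable base = $56,960 − $1,800 = $55,160.
Sum of the years' digits = 4+3+2+1 = 10.
Year 1: $55,160 × 4/10 = $22,064. Book value $34,896.
Year 2: $55,160 × 3/10 = $16,548. Book value $18,348.
Year 3: $55,160 × 2/10 = $11,032. Book value $7,316.
Year 4: $55,160 × 1/10 = $5,516. Book value $1,800.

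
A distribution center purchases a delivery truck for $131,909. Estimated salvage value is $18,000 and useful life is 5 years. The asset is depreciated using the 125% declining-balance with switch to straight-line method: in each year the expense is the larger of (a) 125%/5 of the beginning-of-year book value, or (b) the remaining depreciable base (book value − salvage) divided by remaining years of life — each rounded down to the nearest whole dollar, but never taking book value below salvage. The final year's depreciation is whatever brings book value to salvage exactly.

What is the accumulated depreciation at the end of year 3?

$76,443

Depreciable base = $131,909 − $18,000 = $113,909.
Year 1: DB = ⌊$131,909 × 125%/5⌋ = $32,977; SL = ⌊$113,909/5⌋ = $22,781 → take DB $32,977. Book value $98,932.
Year 2: DB = ⌊$98,932 × 125%/5⌋ = $24,733; SL = ⌊$80,932/4⌋ = $20,233 → take DB $24,733. Book value $74,199.
Year 3: DB = ⌊$74,199 × 125%/5⌋ = $18,549; SL = ⌊$56,199/3⌋ = $18,733 → take SL $18,733. Book value $55,466.
Accumulated through year 3 = $131,909 − $55,466 = $76,443.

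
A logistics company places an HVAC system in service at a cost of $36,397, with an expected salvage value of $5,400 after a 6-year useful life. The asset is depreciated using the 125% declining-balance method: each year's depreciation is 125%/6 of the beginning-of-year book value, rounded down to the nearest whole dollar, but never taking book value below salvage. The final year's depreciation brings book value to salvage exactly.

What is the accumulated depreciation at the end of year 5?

$25,077

Depreciable base = $36,397 − $5,400 = $30,997.
Year 1: ⌊$36,397 × 125%/6⌋ = $7,582. Book value $28,815.
Year 2: ⌊$28,815 × 125%/6⌋ = $6,003. Book value $22,812.
Year 3: ⌊$22,812 × 125%/6⌋ = $4,752. Book value $18,060.
Year 4: ⌊$18,060 × 125%/6⌋ = $3,762. Book value $14,298.
Year 5: ⌊$14,298 × 125%/6⌋ = $2,978. Book value $11,320.
Accumulated through year 5 = $36,397 − $11,320 = $25,077.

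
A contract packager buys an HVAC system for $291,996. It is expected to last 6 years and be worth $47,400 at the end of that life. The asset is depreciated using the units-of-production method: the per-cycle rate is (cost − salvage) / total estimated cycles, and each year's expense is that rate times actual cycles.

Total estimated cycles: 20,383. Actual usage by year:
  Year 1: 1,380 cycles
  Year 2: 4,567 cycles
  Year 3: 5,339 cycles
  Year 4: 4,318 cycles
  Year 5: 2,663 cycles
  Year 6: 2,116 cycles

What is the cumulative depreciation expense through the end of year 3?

$135,432

Depreciable base = $291,996 − $47,400 = $244,596.
Rate = $244,596 / 20,383 cycles = $12 per cycle.
Year 1: 1,380 × $12 = $16,560. Book value $275,436.
Year 2: 4,567 × $12 = $54,804. Book value $220,632.
Year 3: 5,339 × $12 = $64,068. Book value $156,564.
Accumulated through year 3 = $291,996 − $156,564 = $135,432.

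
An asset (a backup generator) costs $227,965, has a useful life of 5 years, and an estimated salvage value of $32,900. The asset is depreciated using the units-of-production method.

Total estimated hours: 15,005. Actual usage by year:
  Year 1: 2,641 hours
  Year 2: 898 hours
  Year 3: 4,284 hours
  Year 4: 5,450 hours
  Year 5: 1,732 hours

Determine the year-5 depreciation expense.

$22,516

Depreciable base = $227,965 − $32,900 = $195,065.
Rate = $195,065 / 15,005 hours = $13 per hour.
Year 1: 2,641 × $13 = $34,333. Book value $193,632.
Year 2: 898 × $13 = $11,674. Book value $181,958.
Year 3: 4,284 × $13 = $55,692. Book value $126,266.
Year 4: 5,450 × $13 = $70,850. Book value $55,416.
Year 5: 1,732 × $13 = $22,516. Book value $32,900.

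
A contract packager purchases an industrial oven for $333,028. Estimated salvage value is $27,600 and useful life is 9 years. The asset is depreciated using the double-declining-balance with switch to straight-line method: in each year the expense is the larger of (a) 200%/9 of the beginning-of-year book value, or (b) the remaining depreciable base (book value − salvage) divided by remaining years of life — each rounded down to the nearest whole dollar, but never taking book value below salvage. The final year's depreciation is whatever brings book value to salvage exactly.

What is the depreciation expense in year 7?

$16,383

Depreciable base = $333,028 − $27,600 = $305,428.
Year 1: DB = ⌊$333,028 × 200%/9⌋ = $74,006; SL = ⌊$305,428/9⌋ = $33,936 → take DB $74,006. Book value $259,022.
Year 2: DB = ⌊$259,022 × 200%/9⌋ = $57,560; SL = ⌊$231,422/8⌋ = $28,927 → take DB $57,560. Book value $201,462.
Year 3: DB = ⌊$201,462 × 200%/9⌋ = $44,769; SL = ⌊$173,862/7⌋ = $24,837 → take DB $44,769. Book value $156,693.
Year 4: DB = ⌊$156,693 × 200%/9⌋ = $34,820; SL = ⌊$129,093/6⌋ = $21,515 → take DB $34,820. Book value $121,873.
Year 5: DB = ⌊$121,873 × 200%/9⌋ = $27,082; SL = ⌊$94,273/5⌋ = $18,854 → take DB $27,082. Book value $94,791.
Year 6: DB = ⌊$94,791 × 200%/9⌋ = $21,064; SL = ⌊$67,191/4⌋ = $16,797 → take DB $21,064. Book value $73,727.
Year 7: DB = ⌊$73,727 × 200%/9⌋ = $16,383; SL = ⌊$46,127/3⌋ = $15,375 → take DB $16,383. Book value $57,344.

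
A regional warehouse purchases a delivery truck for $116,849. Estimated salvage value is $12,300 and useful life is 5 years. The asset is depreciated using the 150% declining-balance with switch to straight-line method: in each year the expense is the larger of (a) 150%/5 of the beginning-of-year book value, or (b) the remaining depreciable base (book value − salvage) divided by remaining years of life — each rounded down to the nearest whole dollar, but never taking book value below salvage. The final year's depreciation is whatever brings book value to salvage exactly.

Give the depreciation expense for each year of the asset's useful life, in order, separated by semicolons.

Depreciable base = $116,849 − $12,300 = $104,549.
Year 1: DB = ⌊$116,849 × 150%/5⌋ = $35,054; SL = ⌊$104,549/5⌋ = $20,909 → take DB $35,054. Book value $81,795.
Year 2: DB = ⌊$81,795 × 150%/5⌋ = $24,538; SL = ⌊$69,495/4⌋ = $17,373 → take DB $24,538. Book value $57,257.
Year 3: DB = ⌊$57,257 × 150%/5⌋ = $17,177; SL = ⌊$44,957/3⌋ = $14,985 → take DB $17,177. Book value $40,080.
Year 4: DB = ⌊$40,080 × 150%/5⌋ = $12,024; SL = ⌊$27,780/2⌋ = $13,890 → take SL $13,890. Book value $26,190.
Year 5 (final): $26,190 − $12,300 = $13,890. Book value $12,300.

$35,054; $24,538; $17,177; $13,890; $13,890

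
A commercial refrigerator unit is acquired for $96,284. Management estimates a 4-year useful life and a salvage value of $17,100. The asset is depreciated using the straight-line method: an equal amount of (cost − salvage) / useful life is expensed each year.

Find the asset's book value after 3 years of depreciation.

Depreciable base = $96,284 − $17,100 = $79,184.
Annual expense = $79,184 / 4 = $19,796.
End of year 1: book value $76,488.
End of year 2: book value $56,692.
End of year 3: book value $36,896.

$36,896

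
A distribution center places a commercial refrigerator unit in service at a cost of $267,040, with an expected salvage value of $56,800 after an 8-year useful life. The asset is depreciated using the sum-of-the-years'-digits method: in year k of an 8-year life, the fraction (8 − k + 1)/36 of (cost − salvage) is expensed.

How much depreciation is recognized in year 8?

Depreciable base = $267,040 − $56,800 = $210,240.
Sum of the years' digits = 8+7+6+5+4+3+2+1 = 36.
Year 1: $210,240 × 8/36 = $46,720. Book value $220,320.
Year 2: $210,240 × 7/36 = $40,880. Book value $179,440.
Year 3: $210,240 × 6/36 = $35,040. Book value $144,400.
Year 4: $210,240 × 5/36 = $29,200. Book value $115,200.
Year 5: $210,240 × 4/36 = $23,360. Book value $91,840.
Year 6: $210,240 × 3/36 = $17,520. Book value $74,320.
Year 7: $210,240 × 2/36 = $11,680. Book value $62,640.
Year 8: $210,240 × 1/36 = $5,840. Book value $56,800.

$5,840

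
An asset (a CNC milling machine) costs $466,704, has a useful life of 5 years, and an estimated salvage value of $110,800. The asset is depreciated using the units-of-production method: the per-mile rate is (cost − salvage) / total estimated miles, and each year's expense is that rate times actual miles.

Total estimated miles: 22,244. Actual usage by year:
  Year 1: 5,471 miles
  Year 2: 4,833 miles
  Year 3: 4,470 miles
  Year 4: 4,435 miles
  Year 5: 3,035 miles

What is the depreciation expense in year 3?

Depreciable base = $466,704 − $110,800 = $355,904.
Rate = $355,904 / 22,244 miles = $16 per mile.
Year 1: 5,471 × $16 = $87,536. Book value $379,168.
Year 2: 4,833 × $16 = $77,328. Book value $301,840.
Year 3: 4,470 × $16 = $71,520. Book value $230,320.

$71,520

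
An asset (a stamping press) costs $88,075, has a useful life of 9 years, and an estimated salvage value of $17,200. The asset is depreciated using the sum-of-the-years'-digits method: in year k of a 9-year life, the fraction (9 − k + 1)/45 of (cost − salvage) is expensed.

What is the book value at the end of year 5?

$32,950

Depreciable base = $88,075 − $17,200 = $70,875.
Sum of the years' digits = 9+8+7+6+5+4+3+2+1 = 45.
Year 1: $70,875 × 9/45 = $14,175. Book value $73,900.
Year 2: $70,875 × 8/45 = $12,600. Book value $61,300.
Year 3: $70,875 × 7/45 = $11,025. Book value $50,275.
Year 4: $70,875 × 6/45 = $9,450. Book value $40,825.
Year 5: $70,875 × 5/45 = $7,875. Book value $32,950.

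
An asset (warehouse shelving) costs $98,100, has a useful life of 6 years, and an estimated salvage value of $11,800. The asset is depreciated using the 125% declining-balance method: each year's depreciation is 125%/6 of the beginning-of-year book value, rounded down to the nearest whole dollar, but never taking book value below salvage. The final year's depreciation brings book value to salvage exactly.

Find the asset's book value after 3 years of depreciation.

$48,675

Depreciable base = $98,100 − $11,800 = $86,300.
Year 1: ⌊$98,100 × 125%/6⌋ = $20,437. Book value $77,663.
Year 2: ⌊$77,663 × 125%/6⌋ = $16,179. Book value $61,484.
Year 3: ⌊$61,484 × 125%/6⌋ = $12,809. Book value $48,675.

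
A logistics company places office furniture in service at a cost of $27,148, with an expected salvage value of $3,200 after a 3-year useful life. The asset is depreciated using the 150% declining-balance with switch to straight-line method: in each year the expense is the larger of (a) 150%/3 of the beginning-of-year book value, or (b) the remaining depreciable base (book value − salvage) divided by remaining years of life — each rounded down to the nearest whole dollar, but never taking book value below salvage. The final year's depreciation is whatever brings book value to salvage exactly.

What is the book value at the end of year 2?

Depreciable base = $27,148 − $3,200 = $23,948.
Year 1: DB = ⌊$27,148 × 150%/3⌋ = $13,574; SL = ⌊$23,948/3⌋ = $7,982 → take DB $13,574. Book value $13,574.
Year 2: DB = ⌊$13,574 × 150%/3⌋ = $6,787; SL = ⌊$10,374/2⌋ = $5,187 → take DB $6,787. Book value $6,787.

$6,787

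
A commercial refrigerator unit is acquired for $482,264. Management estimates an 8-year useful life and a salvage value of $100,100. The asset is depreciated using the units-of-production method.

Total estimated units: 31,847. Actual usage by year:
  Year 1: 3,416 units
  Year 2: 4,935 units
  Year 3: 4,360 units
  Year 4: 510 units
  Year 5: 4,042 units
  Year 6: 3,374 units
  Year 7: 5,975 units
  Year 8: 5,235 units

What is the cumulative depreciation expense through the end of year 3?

$152,532

Depreciable base = $482,264 − $100,100 = $382,164.
Rate = $382,164 / 31,847 units = $12 per unit.
Year 1: 3,416 × $12 = $40,992. Book value $441,272.
Year 2: 4,935 × $12 = $59,220. Book value $382,052.
Year 3: 4,360 × $12 = $52,320. Book value $329,732.
Accumulated through year 3 = $482,264 − $329,732 = $152,532.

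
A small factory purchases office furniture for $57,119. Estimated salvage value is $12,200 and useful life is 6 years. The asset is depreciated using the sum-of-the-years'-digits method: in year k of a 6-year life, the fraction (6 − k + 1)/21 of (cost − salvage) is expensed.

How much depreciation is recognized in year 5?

Depreciable base = $57,119 − $12,200 = $44,919.
Sum of the years' digits = 6+5+4+3+2+1 = 21.
Year 1: $44,919 × 6/21 = $12,834. Book value $44,285.
Year 2: $44,919 × 5/21 = $10,695. Book value $33,590.
Year 3: $44,919 × 4/21 = $8,556. Book value $25,034.
Year 4: $44,919 × 3/21 = $6,417. Book value $18,617.
Year 5: $44,919 × 2/21 = $4,278. Book value $14,339.

$4,278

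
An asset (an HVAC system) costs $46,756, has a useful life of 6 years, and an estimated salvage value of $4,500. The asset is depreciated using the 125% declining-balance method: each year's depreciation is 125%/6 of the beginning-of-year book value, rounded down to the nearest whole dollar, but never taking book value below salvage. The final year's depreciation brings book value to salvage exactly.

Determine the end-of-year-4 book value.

Depreciable base = $46,756 − $4,500 = $42,256.
Year 1: ⌊$46,756 × 125%/6⌋ = $9,740. Book value $37,016.
Year 2: ⌊$37,016 × 125%/6⌋ = $7,711. Book value $29,305.
Year 3: ⌊$29,305 × 125%/6⌋ = $6,105. Book value $23,200.
Year 4: ⌊$23,200 × 125%/6⌋ = $4,833. Book value $18,367.

$18,367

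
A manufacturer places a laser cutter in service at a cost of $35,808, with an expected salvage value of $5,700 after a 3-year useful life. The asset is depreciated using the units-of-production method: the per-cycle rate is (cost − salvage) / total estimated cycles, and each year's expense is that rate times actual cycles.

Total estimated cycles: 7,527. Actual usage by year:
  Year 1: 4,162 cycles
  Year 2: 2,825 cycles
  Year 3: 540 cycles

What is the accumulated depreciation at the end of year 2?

$27,948

Depreciable base = $35,808 − $5,700 = $30,108.
Rate = $30,108 / 7,527 cycles = $4 per cycle.
Year 1: 4,162 × $4 = $16,648. Book value $19,160.
Year 2: 2,825 × $4 = $11,300. Book value $7,860.
Accumulated through year 2 = $35,808 − $7,860 = $27,948.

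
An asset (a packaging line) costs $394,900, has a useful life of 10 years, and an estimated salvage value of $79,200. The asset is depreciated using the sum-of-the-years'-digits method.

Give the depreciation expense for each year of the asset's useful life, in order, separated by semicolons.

$57,400; $51,660; $45,920; $40,180; $34,440; $28,700; $22,960; $17,220; $11,480; $5,740

Depreciable base = $394,900 − $79,200 = $315,700.
Sum of the years' digits = 10+9+8+7+6+5+4+3+2+1 = 55.
Year 1: $315,700 × 10/55 = $57,400. Book value $337,500.
Year 2: $315,700 × 9/55 = $51,660. Book value $285,840.
Year 3: $315,700 × 8/55 = $45,920. Book value $239,920.
Year 4: $315,700 × 7/55 = $40,180. Book value $199,740.
Year 5: $315,700 × 6/55 = $34,440. Book value $165,300.
Year 6: $315,700 × 5/55 = $28,700. Book value $136,600.
Year 7: $315,700 × 4/55 = $22,960. Book value $113,640.
Year 8: $315,700 × 3/55 = $17,220. Book value $96,420.
Year 9: $315,700 × 2/55 = $11,480. Book value $84,940.
Year 10: $315,700 × 1/55 = $5,740. Book value $79,200.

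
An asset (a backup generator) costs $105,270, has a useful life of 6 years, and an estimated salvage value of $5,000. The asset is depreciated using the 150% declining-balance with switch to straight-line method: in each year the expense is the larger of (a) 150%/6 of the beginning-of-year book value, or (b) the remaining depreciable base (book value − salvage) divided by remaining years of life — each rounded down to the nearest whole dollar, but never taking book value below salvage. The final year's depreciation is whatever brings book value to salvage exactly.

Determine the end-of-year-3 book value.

$44,412

Depreciable base = $105,270 − $5,000 = $100,270.
Year 1: DB = ⌊$105,270 × 150%/6⌋ = $26,317; SL = ⌊$100,270/6⌋ = $16,711 → take DB $26,317. Book value $78,953.
Year 2: DB = ⌊$78,953 × 150%/6⌋ = $19,738; SL = ⌊$73,953/5⌋ = $14,790 → take DB $19,738. Book value $59,215.
Year 3: DB = ⌊$59,215 × 150%/6⌋ = $14,803; SL = ⌊$54,215/4⌋ = $13,553 → take DB $14,803. Book value $44,412.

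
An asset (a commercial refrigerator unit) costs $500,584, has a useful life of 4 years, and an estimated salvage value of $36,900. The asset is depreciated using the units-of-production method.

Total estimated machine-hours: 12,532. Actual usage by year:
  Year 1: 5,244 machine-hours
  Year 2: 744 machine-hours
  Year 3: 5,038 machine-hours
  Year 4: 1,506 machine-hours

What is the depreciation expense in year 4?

Depreciable base = $500,584 − $36,900 = $463,684.
Rate = $463,684 / 12,532 machine-hours = $37 per machine-hour.
Year 1: 5,244 × $37 = $194,028. Book value $306,556.
Year 2: 744 × $37 = $27,528. Book value $279,028.
Year 3: 5,038 × $37 = $186,406. Book value $92,622.
Year 4: 1,506 × $37 = $55,722. Book value $36,900.

$55,722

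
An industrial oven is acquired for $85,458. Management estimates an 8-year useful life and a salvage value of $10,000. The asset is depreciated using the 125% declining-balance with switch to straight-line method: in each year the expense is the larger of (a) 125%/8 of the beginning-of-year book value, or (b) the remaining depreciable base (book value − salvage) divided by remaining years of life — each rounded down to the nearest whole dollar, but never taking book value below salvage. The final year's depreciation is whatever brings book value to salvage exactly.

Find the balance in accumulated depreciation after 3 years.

Depreciable base = $85,458 − $10,000 = $75,458.
Year 1: DB = ⌊$85,458 × 125%/8⌋ = $13,352; SL = ⌊$75,458/8⌋ = $9,432 → take DB $13,352. Book value $72,106.
Year 2: DB = ⌊$72,106 × 125%/8⌋ = $11,266; SL = ⌊$62,106/7⌋ = $8,872 → take DB $11,266. Book value $60,840.
Year 3: DB = ⌊$60,840 × 125%/8⌋ = $9,506; SL = ⌊$50,840/6⌋ = $8,473 → take DB $9,506. Book value $51,334.
Accumulated through year 3 = $85,458 − $51,334 = $34,124.

$34,124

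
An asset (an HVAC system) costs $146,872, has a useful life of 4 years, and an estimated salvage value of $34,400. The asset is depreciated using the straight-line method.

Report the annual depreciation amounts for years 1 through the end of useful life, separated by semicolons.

Depreciable base = $146,872 − $34,400 = $112,472.
Annual expense = $112,472 / 4 = $28,118.
End of year 1: book value $118,754.
End of year 2: book value $90,636.
End of year 3: book value $62,518.
End of year 4: book value $34,400.

$28,118; $28,118; $28,118; $28,118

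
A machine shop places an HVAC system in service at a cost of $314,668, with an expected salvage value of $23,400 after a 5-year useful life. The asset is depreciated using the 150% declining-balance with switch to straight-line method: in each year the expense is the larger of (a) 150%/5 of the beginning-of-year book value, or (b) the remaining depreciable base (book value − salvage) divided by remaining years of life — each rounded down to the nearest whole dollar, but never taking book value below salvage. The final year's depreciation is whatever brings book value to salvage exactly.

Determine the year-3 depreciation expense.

Depreciable base = $314,668 − $23,400 = $291,268.
Year 1: DB = ⌊$314,668 × 150%/5⌋ = $94,400; SL = ⌊$291,268/5⌋ = $58,253 → take DB $94,400. Book value $220,268.
Year 2: DB = ⌊$220,268 × 150%/5⌋ = $66,080; SL = ⌊$196,868/4⌋ = $49,217 → take DB $66,080. Book value $154,188.
Year 3: DB = ⌊$154,188 × 150%/5⌋ = $46,256; SL = ⌊$130,788/3⌋ = $43,596 → take DB $46,256. Book value $107,932.

$46,256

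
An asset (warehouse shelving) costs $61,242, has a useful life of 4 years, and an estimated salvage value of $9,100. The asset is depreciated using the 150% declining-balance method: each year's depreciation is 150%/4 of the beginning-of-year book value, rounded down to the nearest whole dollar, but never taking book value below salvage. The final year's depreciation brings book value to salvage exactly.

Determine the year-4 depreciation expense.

Depreciable base = $61,242 − $9,100 = $52,142.
Year 1: ⌊$61,242 × 150%/4⌋ = $22,965. Book value $38,277.
Year 2: ⌊$38,277 × 150%/4⌋ = $14,353. Book value $23,924.
Year 3: ⌊$23,924 × 150%/4⌋ = $8,971. Book value $14,953.
Year 4 (final): $14,953 − $9,100 = $5,853. Book value $9,100.

$5,853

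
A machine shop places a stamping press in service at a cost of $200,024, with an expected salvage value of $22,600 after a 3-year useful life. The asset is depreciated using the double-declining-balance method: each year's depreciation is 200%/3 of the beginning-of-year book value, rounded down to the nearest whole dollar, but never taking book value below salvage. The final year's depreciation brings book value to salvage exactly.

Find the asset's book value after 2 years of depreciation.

Depreciable base = $200,024 − $22,600 = $177,424.
Year 1: ⌊$200,024 × 200%/3⌋ = $133,349. Book value $66,675.
Year 2: ⌊$66,675 × 200%/3⌋ = $44,450, capped at $44,075. Book value $22,600.

$22,600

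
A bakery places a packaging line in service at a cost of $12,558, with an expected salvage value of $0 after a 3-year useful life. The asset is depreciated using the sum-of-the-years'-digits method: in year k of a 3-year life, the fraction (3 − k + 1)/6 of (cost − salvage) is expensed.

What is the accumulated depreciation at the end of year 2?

$10,465

Depreciable base = $12,558 − $0 = $12,558.
Sum of the years' digits = 3+2+1 = 6.
Year 1: $12,558 × 3/6 = $6,279. Book value $6,279.
Year 2: $12,558 × 2/6 = $4,186. Book value $2,093.
Accumulated through year 2 = $12,558 − $2,093 = $10,465.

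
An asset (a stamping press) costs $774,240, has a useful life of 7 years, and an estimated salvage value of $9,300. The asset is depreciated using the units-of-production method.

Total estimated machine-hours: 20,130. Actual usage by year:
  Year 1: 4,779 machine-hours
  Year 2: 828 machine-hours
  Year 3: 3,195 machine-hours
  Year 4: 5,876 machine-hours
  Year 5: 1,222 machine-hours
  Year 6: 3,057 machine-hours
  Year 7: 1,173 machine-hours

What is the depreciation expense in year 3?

$121,410

Depreciable base = $774,240 − $9,300 = $764,940.
Rate = $764,940 / 20,130 machine-hours = $38 per machine-hour.
Year 1: 4,779 × $38 = $181,602. Book value $592,638.
Year 2: 828 × $38 = $31,464. Book value $561,174.
Year 3: 3,195 × $38 = $121,410. Book value $439,764.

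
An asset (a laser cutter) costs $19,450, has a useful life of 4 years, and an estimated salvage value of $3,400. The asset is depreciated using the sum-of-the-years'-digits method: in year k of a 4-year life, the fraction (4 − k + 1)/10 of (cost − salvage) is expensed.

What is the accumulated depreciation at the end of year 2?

Depreciable base = $19,450 − $3,400 = $16,050.
Sum of the years' digits = 4+3+2+1 = 10.
Year 1: $16,050 × 4/10 = $6,420. Book value $13,030.
Year 2: $16,050 × 3/10 = $4,815. Book value $8,215.
Accumulated through year 2 = $19,450 − $8,215 = $11,235.

$11,235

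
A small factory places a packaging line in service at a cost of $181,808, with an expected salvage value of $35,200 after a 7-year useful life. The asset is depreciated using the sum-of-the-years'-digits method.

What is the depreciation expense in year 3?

$26,180

Depreciable base = $181,808 − $35,200 = $146,608.
Sum of the years' digits = 7+6+5+4+3+2+1 = 28.
Year 1: $146,608 × 7/28 = $36,652. Book value $145,156.
Year 2: $146,608 × 6/28 = $31,416. Book value $113,740.
Year 3: $146,608 × 5/28 = $26,180. Book value $87,560.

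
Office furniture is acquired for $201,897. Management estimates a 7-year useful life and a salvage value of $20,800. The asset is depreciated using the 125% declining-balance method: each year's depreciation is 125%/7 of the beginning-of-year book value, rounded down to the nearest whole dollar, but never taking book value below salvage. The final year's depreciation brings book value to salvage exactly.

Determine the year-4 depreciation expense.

Depreciable base = $201,897 − $20,800 = $181,097.
Year 1: ⌊$201,897 × 125%/7⌋ = $36,053. Book value $165,844.
Year 2: ⌊$165,844 × 125%/7⌋ = $29,615. Book value $136,229.
Year 3: ⌊$136,229 × 125%/7⌋ = $24,326. Book value $111,903.
Year 4: ⌊$111,903 × 125%/7⌋ = $19,982. Book value $91,921.

$19,982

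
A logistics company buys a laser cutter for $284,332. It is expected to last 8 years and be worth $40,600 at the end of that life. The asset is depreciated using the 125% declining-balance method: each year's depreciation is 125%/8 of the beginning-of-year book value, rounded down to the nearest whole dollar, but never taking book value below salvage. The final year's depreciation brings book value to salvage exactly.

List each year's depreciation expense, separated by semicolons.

$44,426; $37,485; $31,628; $26,686; $22,516; $18,998; $16,030; $45,963

Depreciable base = $284,332 − $40,600 = $243,732.
Year 1: ⌊$284,332 × 125%/8⌋ = $44,426. Book value $239,906.
Year 2: ⌊$239,906 × 125%/8⌋ = $37,485. Book value $202,421.
Year 3: ⌊$202,421 × 125%/8⌋ = $31,628. Book value $170,793.
Year 4: ⌊$170,793 × 125%/8⌋ = $26,686. Book value $144,107.
Year 5: ⌊$144,107 × 125%/8⌋ = $22,516. Book value $121,591.
Year 6: ⌊$121,591 × 125%/8⌋ = $18,998. Book value $102,593.
Year 7: ⌊$102,593 × 125%/8⌋ = $16,030. Book value $86,563.
Year 8 (final): $86,563 − $40,600 = $45,963. Book value $40,600.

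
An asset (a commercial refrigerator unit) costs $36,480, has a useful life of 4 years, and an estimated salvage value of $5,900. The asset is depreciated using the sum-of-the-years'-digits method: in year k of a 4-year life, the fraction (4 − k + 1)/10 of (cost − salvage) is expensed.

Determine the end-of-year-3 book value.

Depreciable base = $36,480 − $5,900 = $30,580.
Sum of the years' digits = 4+3+2+1 = 10.
Year 1: $30,580 × 4/10 = $12,232. Book value $24,248.
Year 2: $30,580 × 3/10 = $9,174. Book value $15,074.
Year 3: $30,580 × 2/10 = $6,116. Book value $8,958.

$8,958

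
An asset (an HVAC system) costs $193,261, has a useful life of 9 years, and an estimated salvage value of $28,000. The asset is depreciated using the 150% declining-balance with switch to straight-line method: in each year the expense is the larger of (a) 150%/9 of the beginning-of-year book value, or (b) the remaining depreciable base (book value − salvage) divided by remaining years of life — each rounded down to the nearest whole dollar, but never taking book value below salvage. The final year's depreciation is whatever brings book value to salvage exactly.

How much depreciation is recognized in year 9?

Depreciable base = $193,261 − $28,000 = $165,261.
Year 1: DB = ⌊$193,261 × 150%/9⌋ = $32,210; SL = ⌊$165,261/9⌋ = $18,362 → take DB $32,210. Book value $161,051.
Year 2: DB = ⌊$161,051 × 150%/9⌋ = $26,841; SL = ⌊$133,051/8⌋ = $16,631 → take DB $26,841. Book value $134,210.
Year 3: DB = ⌊$134,210 × 150%/9⌋ = $22,368; SL = ⌊$106,210/7⌋ = $15,172 → take DB $22,368. Book value $111,842.
Year 4: DB = ⌊$111,842 × 150%/9⌋ = $18,640; SL = ⌊$83,842/6⌋ = $13,973 → take DB $18,640. Book value $93,202.
Year 5: DB = ⌊$93,202 × 150%/9⌋ = $15,533; SL = ⌊$65,202/5⌋ = $13,040 → take DB $15,533. Book value $77,669.
Year 6: DB = ⌊$77,669 × 150%/9⌋ = $12,944; SL = ⌊$49,669/4⌋ = $12,417 → take DB $12,944. Book value $64,725.
Year 7: DB = ⌊$64,725 × 150%/9⌋ = $10,787; SL = ⌊$36,725/3⌋ = $12,241 → take SL $12,241. Book value $52,484.
Year 8: DB = ⌊$52,484 × 150%/9⌋ = $8,747; SL = ⌊$24,484/2⌋ = $12,242 → take SL $12,242. Book value $40,242.
Year 9 (final): $40,242 − $28,000 = $12,242. Book value $28,000.

$12,242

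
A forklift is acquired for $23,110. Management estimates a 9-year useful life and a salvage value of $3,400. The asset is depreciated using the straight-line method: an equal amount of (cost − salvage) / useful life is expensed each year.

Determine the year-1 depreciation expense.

Depreciable base = $23,110 − $3,400 = $19,710.
Annual expense = $19,710 / 9 = $2,190.

$2,190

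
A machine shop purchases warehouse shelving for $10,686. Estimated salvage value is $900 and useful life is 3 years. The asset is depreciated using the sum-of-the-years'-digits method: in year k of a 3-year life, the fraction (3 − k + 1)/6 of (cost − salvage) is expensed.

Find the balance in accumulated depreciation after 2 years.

$8,155

Depreciable base = $10,686 − $900 = $9,786.
Sum of the years' digits = 3+2+1 = 6.
Year 1: $9,786 × 3/6 = $4,893. Book value $5,793.
Year 2: $9,786 × 2/6 = $3,262. Book value $2,531.
Accumulated through year 2 = $10,686 − $2,531 = $8,155.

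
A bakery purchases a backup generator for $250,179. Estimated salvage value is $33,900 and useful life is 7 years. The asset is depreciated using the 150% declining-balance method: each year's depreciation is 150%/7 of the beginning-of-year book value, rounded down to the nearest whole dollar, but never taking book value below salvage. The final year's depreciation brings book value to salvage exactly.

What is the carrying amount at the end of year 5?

Depreciable base = $250,179 − $33,900 = $216,279.
Year 1: ⌊$250,179 × 150%/7⌋ = $53,609. Book value $196,570.
Year 2: ⌊$196,570 × 150%/7⌋ = $42,122. Book value $154,448.
Year 3: ⌊$154,448 × 150%/7⌋ = $33,096. Book value $121,352.
Year 4: ⌊$121,352 × 150%/7⌋ = $26,004. Book value $95,348.
Year 5: ⌊$95,348 × 150%/7⌋ = $20,431. Book value $74,917.

$74,917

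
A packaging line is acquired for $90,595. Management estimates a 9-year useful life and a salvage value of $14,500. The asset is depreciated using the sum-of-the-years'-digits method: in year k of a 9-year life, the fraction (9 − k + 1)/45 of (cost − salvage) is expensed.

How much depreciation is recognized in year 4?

Depreciable base = $90,595 − $14,500 = $76,095.
Sum of the years' digits = 9+8+7+6+5+4+3+2+1 = 45.
Year 1: $76,095 × 9/45 = $15,219. Book value $75,376.
Year 2: $76,095 × 8/45 = $13,528. Book value $61,848.
Year 3: $76,095 × 7/45 = $11,837. Book value $50,011.
Year 4: $76,095 × 6/45 = $10,146. Book value $39,865.

$10,146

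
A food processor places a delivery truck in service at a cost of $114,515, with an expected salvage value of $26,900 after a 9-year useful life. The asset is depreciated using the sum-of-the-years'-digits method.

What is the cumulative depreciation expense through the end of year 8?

$85,668

Depreciable base = $114,515 − $26,900 = $87,615.
Sum of the years' digits = 9+8+7+6+5+4+3+2+1 = 45.
Year 1: $87,615 × 9/45 = $17,523. Book value $96,992.
Year 2: $87,615 × 8/45 = $15,576. Book value $81,416.
Year 3: $87,615 × 7/45 = $13,629. Book value $67,787.
Year 4: $87,615 × 6/45 = $11,682. Book value $56,105.
Year 5: $87,615 × 5/45 = $9,735. Book value $46,370.
Year 6: $87,615 × 4/45 = $7,788. Book value $38,582.
Year 7: $87,615 × 3/45 = $5,841. Book value $32,741.
Year 8: $87,615 × 2/45 = $3,894. Book value $28,847.
Accumulated through year 8 = $114,515 − $28,847 = $85,668.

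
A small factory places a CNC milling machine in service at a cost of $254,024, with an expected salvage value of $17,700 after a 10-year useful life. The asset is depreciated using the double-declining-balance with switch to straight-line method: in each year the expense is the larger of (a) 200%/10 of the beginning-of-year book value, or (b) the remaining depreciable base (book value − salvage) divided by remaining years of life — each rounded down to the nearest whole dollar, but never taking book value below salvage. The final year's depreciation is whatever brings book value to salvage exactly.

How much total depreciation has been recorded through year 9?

Depreciable base = $254,024 − $17,700 = $236,324.
Year 1: DB = ⌊$254,024 × 200%/10⌋ = $50,804; SL = ⌊$236,324/10⌋ = $23,632 → take DB $50,804. Book value $203,220.
Year 2: DB = ⌊$203,220 × 200%/10⌋ = $40,644; SL = ⌊$185,520/9⌋ = $20,613 → take DB $40,644. Book value $162,576.
Year 3: DB = ⌊$162,576 × 200%/10⌋ = $32,515; SL = ⌊$144,876/8⌋ = $18,109 → take DB $32,515. Book value $130,061.
Year 4: DB = ⌊$130,061 × 200%/10⌋ = $26,012; SL = ⌊$112,361/7⌋ = $16,051 → take DB $26,012. Book value $104,049.
Year 5: DB = ⌊$104,049 × 200%/10⌋ = $20,809; SL = ⌊$86,349/6⌋ = $14,391 → take DB $20,809. Book value $83,240.
Year 6: DB = ⌊$83,240 × 200%/10⌋ = $16,648; SL = ⌊$65,540/5⌋ = $13,108 → take DB $16,648. Book value $66,592.
Year 7: DB = ⌊$66,592 × 200%/10⌋ = $13,318; SL = ⌊$48,892/4⌋ = $12,223 → take DB $13,318. Book value $53,274.
Year 8: DB = ⌊$53,274 × 200%/10⌋ = $10,654; SL = ⌊$35,574/3⌋ = $11,858 → take SL $11,858. Book value $41,416.
Year 9: DB = ⌊$41,416 × 200%/10⌋ = $8,283; SL = ⌊$23,716/2⌋ = $11,858 → take SL $11,858. Book value $29,558.
Accumulated through year 9 = $254,024 − $29,558 = $224,466.

$224,466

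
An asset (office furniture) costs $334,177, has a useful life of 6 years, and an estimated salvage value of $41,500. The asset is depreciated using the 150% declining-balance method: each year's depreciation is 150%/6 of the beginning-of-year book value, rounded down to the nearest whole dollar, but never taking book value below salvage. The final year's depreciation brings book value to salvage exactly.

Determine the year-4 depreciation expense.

Depreciable base = $334,177 − $41,500 = $292,677.
Year 1: ⌊$334,177 × 150%/6⌋ = $83,544. Book value $250,633.
Year 2: ⌊$250,633 × 150%/6⌋ = $62,658. Book value $187,975.
Year 3: ⌊$187,975 × 150%/6⌋ = $46,993. Book value $140,982.
Year 4: ⌊$140,982 × 150%/6⌋ = $35,245. Book value $105,737.

$35,245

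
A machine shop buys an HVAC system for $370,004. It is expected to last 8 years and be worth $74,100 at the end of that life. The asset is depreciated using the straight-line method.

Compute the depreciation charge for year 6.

Depreciable base = $370,004 − $74,100 = $295,904.
Annual expense = $295,904 / 8 = $36,988.

$36,988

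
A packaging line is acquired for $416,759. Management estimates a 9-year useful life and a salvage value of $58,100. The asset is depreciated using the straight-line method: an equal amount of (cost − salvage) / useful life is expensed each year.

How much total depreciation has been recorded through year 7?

Depreciable base = $416,759 − $58,100 = $358,659.
Annual expense = $358,659 / 9 = $39,851.
End of year 1: book value $376,908.
End of year 2: book value $337,057.
End of year 3: book value $297,206.
End of year 4: book value $257,355.
End of year 5: book value $217,504.
End of year 6: book value $177,653.
End of year 7: book value $137,802.
Accumulated through year 7 = $416,759 − $137,802 = $278,957.

$278,957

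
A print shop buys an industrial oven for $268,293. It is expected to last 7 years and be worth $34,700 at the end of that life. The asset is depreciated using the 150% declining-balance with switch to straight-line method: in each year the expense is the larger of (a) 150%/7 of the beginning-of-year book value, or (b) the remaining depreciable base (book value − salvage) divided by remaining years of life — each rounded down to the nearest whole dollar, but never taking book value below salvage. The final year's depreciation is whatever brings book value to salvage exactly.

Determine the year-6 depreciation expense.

$22,518

Depreciable base = $268,293 − $34,700 = $233,593.
Year 1: DB = ⌊$268,293 × 150%/7⌋ = $57,491; SL = ⌊$233,593/7⌋ = $33,370 → take DB $57,491. Book value $210,802.
Year 2: DB = ⌊$210,802 × 150%/7⌋ = $45,171; SL = ⌊$176,102/6⌋ = $29,350 → take DB $45,171. Book value $165,631.
Year 3: DB = ⌊$165,631 × 150%/7⌋ = $35,492; SL = ⌊$130,931/5⌋ = $26,186 → take DB $35,492. Book value $130,139.
Year 4: DB = ⌊$130,139 × 150%/7⌋ = $27,886; SL = ⌊$95,439/4⌋ = $23,859 → take DB $27,886. Book value $102,253.
Year 5: DB = ⌊$102,253 × 150%/7⌋ = $21,911; SL = ⌊$67,553/3⌋ = $22,517 → take SL $22,517. Book value $79,736.
Year 6: DB = ⌊$79,736 × 150%/7⌋ = $17,086; SL = ⌊$45,036/2⌋ = $22,518 → take SL $22,518. Book value $57,218.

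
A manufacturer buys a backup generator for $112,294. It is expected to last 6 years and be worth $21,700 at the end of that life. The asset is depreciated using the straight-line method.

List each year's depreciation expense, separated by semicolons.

$15,099; $15,099; $15,099; $15,099; $15,099; $15,099

Depreciable base = $112,294 − $21,700 = $90,594.
Annual expense = $90,594 / 6 = $15,099.
End of year 1: book value $97,195.
End of year 2: book value $82,096.
End of year 3: book value $66,997.
End of year 4: book value $51,898.
End of year 5: book value $36,799.
End of year 6: book value $21,700.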